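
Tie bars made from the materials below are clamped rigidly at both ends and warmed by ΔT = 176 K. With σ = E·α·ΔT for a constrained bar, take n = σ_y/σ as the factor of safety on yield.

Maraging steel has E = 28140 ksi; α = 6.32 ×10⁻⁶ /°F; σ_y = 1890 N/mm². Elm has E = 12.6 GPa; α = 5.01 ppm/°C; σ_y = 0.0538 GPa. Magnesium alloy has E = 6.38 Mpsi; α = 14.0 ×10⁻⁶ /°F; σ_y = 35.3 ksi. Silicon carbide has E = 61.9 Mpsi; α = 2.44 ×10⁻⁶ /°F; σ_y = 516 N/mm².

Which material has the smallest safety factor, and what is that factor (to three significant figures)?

Per material, after unit conversion:
  maraging steel: E = 194.0, α = 11.4, σ_y = 1890 → σ = 388 MPa, n = 4.87
  elm: E = 12.60, α = 5.01, σ_y = 53.80 → σ = 11.1 MPa, n = 4.84
  magnesium alloy: E = 43.99, α = 25.2, σ_y = 243.4 → σ = 195 MPa, n = 1.25
  silicon carbide: E = 426.8, α = 4.39, σ_y = 516.0 → σ = 330 MPa, n = 1.56
Magnesium alloy has the lowest safety factor, n = 1.25.

magnesium alloy, n = 1.25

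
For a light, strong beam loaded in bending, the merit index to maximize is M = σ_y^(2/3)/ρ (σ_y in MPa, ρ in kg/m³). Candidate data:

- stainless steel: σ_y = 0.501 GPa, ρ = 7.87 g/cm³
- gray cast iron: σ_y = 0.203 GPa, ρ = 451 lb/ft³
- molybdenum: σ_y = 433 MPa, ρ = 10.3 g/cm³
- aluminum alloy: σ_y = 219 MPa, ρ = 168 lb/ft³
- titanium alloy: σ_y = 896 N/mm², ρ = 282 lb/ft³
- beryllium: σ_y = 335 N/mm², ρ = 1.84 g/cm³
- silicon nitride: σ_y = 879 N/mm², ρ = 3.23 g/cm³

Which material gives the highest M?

After converting to SI:
  stainless steel: σ_y = 501.0 MPa, ρ = 7870 kg/m³
  gray cast iron: σ_y = 203.0 MPa, ρ = 7224 kg/m³
  molybdenum: σ_y = 433.0 MPa, ρ = 10300 kg/m³
  aluminum alloy: σ_y = 219.0 MPa, ρ = 2691 kg/m³
  titanium alloy: σ_y = 896.0 MPa, ρ = 4517 kg/m³
  beryllium: σ_y = 335.0 MPa, ρ = 1840 kg/m³
  silicon nitride: σ_y = 879.0 MPa, ρ = 3230 kg/m³
  silicon nitride: M = 28.4×10⁻³
  beryllium: M = 26.2×10⁻³
  titanium alloy: M = 20.6×10⁻³
  aluminum alloy: M = 13.5×10⁻³
  stainless steel: M = 8.02×10⁻³
  molybdenum: M = 5.56×10⁻³
  gray cast iron: M = 4.78×10⁻³
Highest index: silicon nitride.

silicon nitride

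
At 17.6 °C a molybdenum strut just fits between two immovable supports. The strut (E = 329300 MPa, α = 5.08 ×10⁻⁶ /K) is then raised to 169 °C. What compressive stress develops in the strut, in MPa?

E = 329300 MPa = 329.3 GPa.
ΔT = 151.4 K. Constrained thermal stress σ = E·α·ΔT = 329.3×10³ MPa × 5.08×10⁻⁶ × 151.4 = 253 MPa (compressive).

253 MPa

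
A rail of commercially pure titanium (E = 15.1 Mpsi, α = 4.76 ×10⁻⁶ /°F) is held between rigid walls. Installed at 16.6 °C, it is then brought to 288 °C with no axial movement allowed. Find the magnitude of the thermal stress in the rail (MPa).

E = 15.1 Mpsi = 104.1 GPa.
α = 4.76×10⁻⁶/°F × 9/5 = 8.57×10⁻⁶/K.
ΔT = 271.4 K. Constrained thermal stress σ = E·α·ΔT = 104.1×10³ MPa × 8.57×10⁻⁶ × 271.4 = 242 MPa (compressive).

242 MPa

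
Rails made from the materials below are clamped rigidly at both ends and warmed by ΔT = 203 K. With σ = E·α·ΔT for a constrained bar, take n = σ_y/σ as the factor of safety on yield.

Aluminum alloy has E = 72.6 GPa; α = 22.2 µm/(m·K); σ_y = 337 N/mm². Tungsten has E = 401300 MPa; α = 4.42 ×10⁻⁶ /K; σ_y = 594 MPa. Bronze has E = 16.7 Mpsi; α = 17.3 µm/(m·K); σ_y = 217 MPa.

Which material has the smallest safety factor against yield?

bronze

In consistent units (E in GPa, α in ×10⁻⁶/K, σ_y in MPa):
  aluminum alloy: E = 72.60, α = 22.2, σ_y = 337.0 → σ = 327 MPa, n = 1.03
  tungsten: E = 401.3, α = 4.42, σ_y = 594.0 → σ = 360 MPa, n = 1.65
  bronze: E = 115.1, α = 17.3, σ_y = 217.0 → σ = 404 MPa, n = 0.537
Smallest n: bronze with n = 0.537.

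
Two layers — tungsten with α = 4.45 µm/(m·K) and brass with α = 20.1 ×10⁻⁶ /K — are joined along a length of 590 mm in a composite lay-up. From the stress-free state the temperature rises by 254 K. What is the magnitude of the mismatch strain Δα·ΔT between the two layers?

Δα = |4.45 − 20.1|×10⁻⁶/K = 15.7×10⁻⁶/K.
Mismatch strain = Δα·ΔT = 15.7×10⁻⁶ × 254.0 = 3.98×10⁻³.

3.98×10⁻³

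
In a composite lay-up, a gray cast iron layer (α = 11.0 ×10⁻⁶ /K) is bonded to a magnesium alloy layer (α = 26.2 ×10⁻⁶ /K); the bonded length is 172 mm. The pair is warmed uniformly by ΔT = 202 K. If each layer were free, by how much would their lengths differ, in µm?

Δα = |11.0 − 26.2|×10⁻⁶/K = 15.2×10⁻⁶/K.
ΔL_mismatch = Δα·L·ΔT = 15.2×10⁻⁶ × 172.0 mm × 202.0 K = 528 µm.

528 µm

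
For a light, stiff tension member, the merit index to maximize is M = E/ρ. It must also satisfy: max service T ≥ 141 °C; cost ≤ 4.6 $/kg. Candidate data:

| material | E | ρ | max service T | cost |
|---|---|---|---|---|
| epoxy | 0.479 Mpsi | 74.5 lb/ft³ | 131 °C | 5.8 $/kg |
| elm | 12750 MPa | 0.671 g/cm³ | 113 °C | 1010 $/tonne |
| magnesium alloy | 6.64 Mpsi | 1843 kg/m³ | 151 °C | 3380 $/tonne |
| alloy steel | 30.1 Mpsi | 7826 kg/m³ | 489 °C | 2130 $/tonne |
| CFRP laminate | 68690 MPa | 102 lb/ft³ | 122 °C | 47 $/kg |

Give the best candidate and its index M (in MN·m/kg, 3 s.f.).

alloy steel, M = 26.5 MN·m/kg

Screen on constraints: max service T ≥ 141 °C; cost ≤ 4.6 $/kg. Survivors: magnesium alloy, alloy steel.
After converting to SI:
  magnesium alloy: E = 45.78 GPa, ρ = 1843 kg/m³
  alloy steel: E = 207.5 GPa, ρ = 7826 kg/m³
  alloy steel: M = 26.5 MN·m/kg
  magnesium alloy: M = 24.8 MN·m/kg
Alloy steel has the largest M.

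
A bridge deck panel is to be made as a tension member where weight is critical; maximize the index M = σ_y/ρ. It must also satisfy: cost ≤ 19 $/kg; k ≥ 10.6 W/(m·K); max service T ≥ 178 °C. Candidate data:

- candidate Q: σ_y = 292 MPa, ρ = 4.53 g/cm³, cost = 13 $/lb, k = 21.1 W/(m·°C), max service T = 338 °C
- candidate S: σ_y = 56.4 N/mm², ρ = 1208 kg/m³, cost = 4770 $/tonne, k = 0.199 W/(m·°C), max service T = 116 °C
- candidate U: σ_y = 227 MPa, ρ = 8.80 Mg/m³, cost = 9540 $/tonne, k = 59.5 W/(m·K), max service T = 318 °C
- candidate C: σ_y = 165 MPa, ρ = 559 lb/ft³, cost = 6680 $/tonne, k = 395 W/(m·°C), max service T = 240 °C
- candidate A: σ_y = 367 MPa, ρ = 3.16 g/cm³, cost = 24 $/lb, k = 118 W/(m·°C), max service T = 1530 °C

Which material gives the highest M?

Screen on constraints: cost ≤ 19 $/kg; k ≥ 10.6 W/(m·K); max service T ≥ 178 °C. Survivors: candidate U, candidate C.
In SI units:
  candidate U: σ_y = 227.0 MPa, ρ = 8800 kg/m³
  candidate C: σ_y = 165.0 MPa, ρ = 8954 kg/m³
  candidate U: M = 25.8 kN·m/kg
  candidate C: M = 18.4 kN·m/kg
The maximum is for candidate U.

candidate U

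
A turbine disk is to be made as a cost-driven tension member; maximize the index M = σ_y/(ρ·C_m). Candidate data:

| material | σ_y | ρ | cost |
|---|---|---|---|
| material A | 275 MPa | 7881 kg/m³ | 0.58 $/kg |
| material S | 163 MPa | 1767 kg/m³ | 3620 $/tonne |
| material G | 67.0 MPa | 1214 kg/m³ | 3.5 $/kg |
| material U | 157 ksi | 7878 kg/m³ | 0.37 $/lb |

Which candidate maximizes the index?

material U

Putting every candidate on a common basis:
  material A: σ_y = 275.0 MPa, ρ = 7881 kg/m³, cost = 0.5800 $/kg
  material S: σ_y = 163.0 MPa, ρ = 1767 kg/m³, cost = 3.620 $/kg
  material G: σ_y = 67.00 MPa, ρ = 1214 kg/m³, cost = 3.500 $/kg
  material U: σ_y = 1082 MPa, ρ = 7878 kg/m³, cost = 0.8157 $/kg
  material U: M = 168 kN·m per $
  material A: M = 60.2 kN·m per $
  material S: M = 25.5 kN·m per $
  material G: M = 15.8 kN·m per $
Material U ranks first.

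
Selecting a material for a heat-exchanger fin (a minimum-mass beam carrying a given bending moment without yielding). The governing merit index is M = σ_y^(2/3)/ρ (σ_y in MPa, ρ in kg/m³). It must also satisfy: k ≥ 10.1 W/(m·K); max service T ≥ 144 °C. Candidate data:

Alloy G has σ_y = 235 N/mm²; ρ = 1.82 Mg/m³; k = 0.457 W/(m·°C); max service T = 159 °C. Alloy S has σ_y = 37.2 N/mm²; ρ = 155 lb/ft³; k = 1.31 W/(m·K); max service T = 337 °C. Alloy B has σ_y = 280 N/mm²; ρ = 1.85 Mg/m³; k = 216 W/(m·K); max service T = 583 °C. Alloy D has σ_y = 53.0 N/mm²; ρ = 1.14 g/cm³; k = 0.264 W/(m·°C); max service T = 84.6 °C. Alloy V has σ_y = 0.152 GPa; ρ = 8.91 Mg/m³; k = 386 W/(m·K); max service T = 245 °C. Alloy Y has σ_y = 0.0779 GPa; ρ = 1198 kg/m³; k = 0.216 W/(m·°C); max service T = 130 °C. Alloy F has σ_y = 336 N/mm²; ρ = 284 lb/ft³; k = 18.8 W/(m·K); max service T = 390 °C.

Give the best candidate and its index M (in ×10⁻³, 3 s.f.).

alloy B, M = 23.1×10⁻³

Screen on constraints: k ≥ 10.1 W/(m·K); max service T ≥ 144 °C. Survivors: alloy B, alloy V, alloy F.
Putting every candidate on a common basis:
  alloy B: σ_y = 280.0 MPa, ρ = 1850 kg/m³
  alloy V: σ_y = 152.0 MPa, ρ = 8910 kg/m³
  alloy F: σ_y = 336.0 MPa, ρ = 4549 kg/m³
  alloy B: M = 23.1×10⁻³
  alloy F: M = 10.6×10⁻³
  alloy V: M = 3.20×10⁻³
Alloy B has the largest M.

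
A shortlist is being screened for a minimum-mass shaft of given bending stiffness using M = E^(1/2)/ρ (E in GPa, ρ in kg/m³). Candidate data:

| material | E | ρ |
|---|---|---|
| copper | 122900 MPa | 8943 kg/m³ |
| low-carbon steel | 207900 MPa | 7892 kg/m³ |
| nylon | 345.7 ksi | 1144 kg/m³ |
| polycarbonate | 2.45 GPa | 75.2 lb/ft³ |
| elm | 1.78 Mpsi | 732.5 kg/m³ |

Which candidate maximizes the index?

elm

Convert each candidate to consistent units, then evaluate M:
  copper: E = 122.9 GPa, ρ = 8943 kg/m³
  low-carbon steel: E = 207.9 GPa, ρ = 7892 kg/m³
  nylon: E = 2.384 GPa, ρ = 1144 kg/m³
  polycarbonate: E = 2.450 GPa, ρ = 1205 kg/m³
  elm: E = 12.27 GPa, ρ = 732.5 kg/m³
  elm: M = 4.78×10⁻³
  low-carbon steel: M = 1.83×10⁻³
  nylon: M = 1.35×10⁻³
  polycarbonate: M = 1.30×10⁻³
  copper: M = 1.24×10⁻³
Elm has the largest M.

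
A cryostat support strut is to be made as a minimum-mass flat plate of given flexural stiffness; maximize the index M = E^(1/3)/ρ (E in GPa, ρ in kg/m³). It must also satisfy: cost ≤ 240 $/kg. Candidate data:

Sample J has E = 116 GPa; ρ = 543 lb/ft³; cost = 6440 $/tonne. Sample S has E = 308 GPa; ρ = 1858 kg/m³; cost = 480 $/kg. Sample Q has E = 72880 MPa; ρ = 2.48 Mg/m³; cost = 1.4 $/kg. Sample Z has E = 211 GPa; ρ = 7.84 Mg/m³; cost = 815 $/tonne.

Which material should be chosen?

Screen on constraints: cost ≤ 240 $/kg. Survivors: sample J, sample Q, sample Z.
After converting to SI:
  sample J: E = 116.0 GPa, ρ = 8698 kg/m³
  sample Q: E = 72.88 GPa, ρ = 2480 kg/m³
  sample Z: E = 211.0 GPa, ρ = 7840 kg/m³
  sample Q: M = 1.68×10⁻³
  sample Z: M = 0.759×10⁻³
  sample J: M = 0.561×10⁻³
The maximum is for sample Q.

sample Q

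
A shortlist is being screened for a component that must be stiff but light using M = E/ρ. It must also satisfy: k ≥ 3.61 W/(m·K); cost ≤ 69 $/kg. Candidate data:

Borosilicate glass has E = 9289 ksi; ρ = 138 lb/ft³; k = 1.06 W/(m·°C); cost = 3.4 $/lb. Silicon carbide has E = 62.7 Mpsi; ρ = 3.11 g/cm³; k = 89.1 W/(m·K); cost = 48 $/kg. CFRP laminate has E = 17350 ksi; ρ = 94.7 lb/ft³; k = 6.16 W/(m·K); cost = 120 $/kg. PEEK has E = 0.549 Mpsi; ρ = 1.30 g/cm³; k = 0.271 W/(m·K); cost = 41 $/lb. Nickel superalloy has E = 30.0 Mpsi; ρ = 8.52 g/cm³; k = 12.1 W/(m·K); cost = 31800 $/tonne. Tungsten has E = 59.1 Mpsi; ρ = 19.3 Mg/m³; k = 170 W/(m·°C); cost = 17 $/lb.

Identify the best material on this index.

silicon carbide

Screen on constraints: k ≥ 3.61 W/(m·K); cost ≤ 69 $/kg. Survivors: silicon carbide, nickel superalloy, tungsten.
Convert each candidate to consistent units, then evaluate M:
  silicon carbide: E = 432.3 GPa, ρ = 3110 kg/m³
  nickel superalloy: E = 206.8 GPa, ρ = 8520 kg/m³
  tungsten: E = 407.5 GPa, ρ = 19300 kg/m³
  silicon carbide: M = 139 MN·m/kg
  nickel superalloy: M = 24.3 MN·m/kg
  tungsten: M = 21.1 MN·m/kg
Highest index: silicon carbide.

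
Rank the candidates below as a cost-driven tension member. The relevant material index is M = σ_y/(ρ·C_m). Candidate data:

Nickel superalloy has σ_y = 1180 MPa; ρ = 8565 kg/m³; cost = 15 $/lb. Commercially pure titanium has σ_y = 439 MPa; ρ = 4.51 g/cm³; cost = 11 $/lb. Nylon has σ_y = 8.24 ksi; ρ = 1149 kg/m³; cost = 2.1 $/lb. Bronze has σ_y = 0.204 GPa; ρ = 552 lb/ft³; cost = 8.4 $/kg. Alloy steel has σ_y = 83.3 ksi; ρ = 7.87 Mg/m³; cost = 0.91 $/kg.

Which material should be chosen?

Putting every candidate on a common basis:
  nickel superalloy: σ_y = 1180 MPa, ρ = 8565 kg/m³, cost = 33.07 $/kg
  commercially pure titanium: σ_y = 439.0 MPa, ρ = 4510 kg/m³, cost = 24.25 $/kg
  nylon: σ_y = 56.81 MPa, ρ = 1149 kg/m³, cost = 4.630 $/kg
  bronze: σ_y = 204.0 MPa, ρ = 8842 kg/m³, cost = 8.400 $/kg
  alloy steel: σ_y = 574.3 MPa, ρ = 7870 kg/m³, cost = 0.9100 $/kg
  alloy steel: M = 80.2 kN·m per $
  nylon: M = 10.7 kN·m per $
  nickel superalloy: M = 4.17 kN·m per $
  commercially pure titanium: M = 4.01 kN·m per $
  bronze: M = 2.75 kN·m per $
The maximum is for alloy steel.

alloy steel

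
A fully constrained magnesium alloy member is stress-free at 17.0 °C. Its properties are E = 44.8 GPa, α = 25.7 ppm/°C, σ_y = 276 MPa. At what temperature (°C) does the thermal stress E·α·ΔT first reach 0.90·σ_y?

E·α·ΔT = 248.4 MPa ⇒ ΔT = 248.4 / (44.80×10³ × 25.7×10⁻⁶) = 215.7 K.
T = 17.0 + 215.7 = 232.7 °C.

233 °C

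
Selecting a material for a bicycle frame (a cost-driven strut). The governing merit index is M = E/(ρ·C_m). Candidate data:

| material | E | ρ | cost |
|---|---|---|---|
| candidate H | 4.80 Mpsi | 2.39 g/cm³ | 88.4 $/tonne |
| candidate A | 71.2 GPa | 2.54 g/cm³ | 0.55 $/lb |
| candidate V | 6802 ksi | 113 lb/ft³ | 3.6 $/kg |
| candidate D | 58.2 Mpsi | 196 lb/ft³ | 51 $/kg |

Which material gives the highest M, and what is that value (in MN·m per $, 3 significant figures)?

In SI units:
  candidate H: E = 33.09 GPa, ρ = 2390 kg/m³, cost = 0.08840 $/kg
  candidate A: E = 71.20 GPa, ρ = 2540 kg/m³, cost = 1.213 $/kg
  candidate V: E = 46.90 GPa, ρ = 1810 kg/m³, cost = 3.600 $/kg
  candidate D: E = 401.3 GPa, ρ = 3140 kg/m³, cost = 51.00 $/kg
  candidate H: M = 157 MN·m per $
  candidate A: M = 23.1 MN·m per $
  candidate V: M = 7.20 MN·m per $
  candidate D: M = 2.51 MN·m per $
Highest index: candidate H.

candidate H, M = 157 MN·m per $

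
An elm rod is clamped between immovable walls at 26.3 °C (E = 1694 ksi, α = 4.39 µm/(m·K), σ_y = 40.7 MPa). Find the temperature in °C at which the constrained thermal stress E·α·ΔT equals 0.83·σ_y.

685 °C

E = 1694 ksi = 11.68 GPa.
E·α·ΔT = 33.78 MPa ⇒ ΔT = 33.78 / (11.68×10³ × 4.39×10⁻⁶) = 658.8 K.
T = 26.3 + 658.8 = 685.1 °C.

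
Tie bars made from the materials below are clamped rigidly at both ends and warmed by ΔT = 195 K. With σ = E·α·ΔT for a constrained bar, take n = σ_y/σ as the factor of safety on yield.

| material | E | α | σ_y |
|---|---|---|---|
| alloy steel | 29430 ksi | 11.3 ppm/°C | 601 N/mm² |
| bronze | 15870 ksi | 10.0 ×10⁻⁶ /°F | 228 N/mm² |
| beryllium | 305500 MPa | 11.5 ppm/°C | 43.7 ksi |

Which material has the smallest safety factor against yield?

beryllium

Per material, after unit conversion:
  alloy steel: E = 202.9, α = 11.3, σ_y = 601.0 → σ = 447 MPa, n = 1.34
  bronze: E = 109.4, α = 18.0, σ_y = 228.0 → σ = 384 MPa, n = 0.594
  beryllium: E = 305.5, α = 11.5, σ_y = 301.3 → σ = 685 MPa, n = 0.440
The minimum is beryllium at n = 0.440.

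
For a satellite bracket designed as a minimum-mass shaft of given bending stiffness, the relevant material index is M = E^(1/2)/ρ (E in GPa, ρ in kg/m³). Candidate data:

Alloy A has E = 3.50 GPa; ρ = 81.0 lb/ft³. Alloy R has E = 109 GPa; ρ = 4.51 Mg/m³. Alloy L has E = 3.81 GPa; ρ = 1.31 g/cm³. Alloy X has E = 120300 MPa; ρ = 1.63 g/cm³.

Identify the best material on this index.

Convert each candidate to consistent units, then evaluate M:
  alloy A: E = 3.500 GPa, ρ = 1297 kg/m³
  alloy R: E = 109.0 GPa, ρ = 4510 kg/m³
  alloy L: E = 3.810 GPa, ρ = 1310 kg/m³
  alloy X: E = 120.3 GPa, ρ = 1630 kg/m³
  alloy X: M = 6.73×10⁻³
  alloy R: M = 2.31×10⁻³
  alloy L: M = 1.49×10⁻³
  alloy A: M = 1.44×10⁻³
Alloy X has the largest M.

alloy X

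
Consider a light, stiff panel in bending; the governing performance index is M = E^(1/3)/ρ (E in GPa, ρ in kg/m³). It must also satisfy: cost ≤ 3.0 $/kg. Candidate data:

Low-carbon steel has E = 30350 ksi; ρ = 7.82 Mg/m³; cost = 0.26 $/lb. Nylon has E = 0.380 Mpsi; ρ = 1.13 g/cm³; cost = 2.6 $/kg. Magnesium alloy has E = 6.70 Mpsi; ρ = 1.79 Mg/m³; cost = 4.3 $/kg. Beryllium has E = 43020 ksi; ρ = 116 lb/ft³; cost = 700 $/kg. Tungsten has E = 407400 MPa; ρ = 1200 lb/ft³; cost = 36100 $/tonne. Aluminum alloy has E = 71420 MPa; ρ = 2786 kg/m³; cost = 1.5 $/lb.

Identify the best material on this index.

Screen on constraints: cost ≤ 3.0 $/kg. Survivors: low-carbon steel, nylon.
Putting every candidate on a common basis:
  low-carbon steel: E = 209.3 GPa, ρ = 7820 kg/m³
  nylon: E = 2.620 GPa, ρ = 1130 kg/m³
  nylon: M = 1.22×10⁻³
  low-carbon steel: M = 0.759×10⁻³
Highest index: nylon.

nylon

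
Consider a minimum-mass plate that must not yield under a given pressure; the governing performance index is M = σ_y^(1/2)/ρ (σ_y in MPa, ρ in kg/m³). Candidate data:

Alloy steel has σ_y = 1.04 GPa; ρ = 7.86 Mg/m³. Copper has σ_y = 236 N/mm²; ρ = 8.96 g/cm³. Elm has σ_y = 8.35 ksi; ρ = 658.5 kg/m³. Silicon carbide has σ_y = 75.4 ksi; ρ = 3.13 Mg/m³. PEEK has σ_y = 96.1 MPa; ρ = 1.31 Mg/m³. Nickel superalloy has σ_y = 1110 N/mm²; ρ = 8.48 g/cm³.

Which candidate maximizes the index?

After converting to SI:
  alloy steel: σ_y = 1040 MPa, ρ = 7860 kg/m³
  copper: σ_y = 236.0 MPa, ρ = 8960 kg/m³
  elm: σ_y = 57.57 MPa, ρ = 658.5 kg/m³
  silicon carbide: σ_y = 519.9 MPa, ρ = 3130 kg/m³
  PEEK: σ_y = 96.10 MPa, ρ = 1310 kg/m³
  nickel superalloy: σ_y = 1110 MPa, ρ = 8480 kg/m³
  elm: M = 11.5×10⁻³
  PEEK: M = 7.48×10⁻³
  silicon carbide: M = 7.28×10⁻³
  alloy steel: M = 4.10×10⁻³
  nickel superalloy: M = 3.93×10⁻³
  copper: M = 1.71×10⁻³
The maximum is for elm.

elm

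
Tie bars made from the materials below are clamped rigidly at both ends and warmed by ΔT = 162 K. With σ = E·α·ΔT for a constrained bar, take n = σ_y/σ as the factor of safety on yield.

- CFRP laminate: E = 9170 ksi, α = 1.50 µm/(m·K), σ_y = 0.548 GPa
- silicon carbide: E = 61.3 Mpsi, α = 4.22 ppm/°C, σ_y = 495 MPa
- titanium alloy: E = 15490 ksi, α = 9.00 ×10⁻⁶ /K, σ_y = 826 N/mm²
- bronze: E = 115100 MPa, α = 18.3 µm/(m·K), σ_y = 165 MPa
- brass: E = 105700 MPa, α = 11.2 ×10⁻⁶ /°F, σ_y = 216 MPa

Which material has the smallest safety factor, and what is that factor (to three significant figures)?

bronze, n = 0.484

With everything in SI (GPa, ×10⁻⁶/K, MPa):
  CFRP laminate: E = 63.22, α = 1.50, σ_y = 548.0 → σ = 15.4 MPa, n = 35.7
  silicon carbide: E = 422.6, α = 4.22, σ_y = 495.0 → σ = 289 MPa, n = 1.71
  titanium alloy: E = 106.8, α = 9.00, σ_y = 826.0 → σ = 156 MPa, n = 5.30
  bronze: E = 115.1, α = 18.3, σ_y = 165.0 → σ = 341 MPa, n = 0.484
  brass: E = 105.7, α = 20.2, σ_y = 216.0 → σ = 345 MPa, n = 0.626
Bronze has the lowest safety factor, n = 0.484.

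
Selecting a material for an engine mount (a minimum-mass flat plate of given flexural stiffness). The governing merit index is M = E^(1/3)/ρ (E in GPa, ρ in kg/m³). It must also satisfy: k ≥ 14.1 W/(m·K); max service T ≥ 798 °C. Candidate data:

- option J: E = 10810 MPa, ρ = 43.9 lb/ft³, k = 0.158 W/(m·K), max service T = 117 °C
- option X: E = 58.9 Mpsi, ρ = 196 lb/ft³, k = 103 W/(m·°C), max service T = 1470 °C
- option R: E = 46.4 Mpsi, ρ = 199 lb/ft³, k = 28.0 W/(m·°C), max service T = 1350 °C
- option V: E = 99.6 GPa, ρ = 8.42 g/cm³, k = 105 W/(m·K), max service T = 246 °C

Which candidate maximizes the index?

option X

Screen on constraints: k ≥ 14.1 W/(m·K); max service T ≥ 798 °C. Survivors: option X, option R.
Convert each candidate to consistent units, then evaluate M:
  option X: E = 406.1 GPa, ρ = 3140 kg/m³
  option R: E = 319.9 GPa, ρ = 3188 kg/m³
  option X: M = 2.36×10⁻³
  option R: M = 2.15×10⁻³
Option X has the largest M.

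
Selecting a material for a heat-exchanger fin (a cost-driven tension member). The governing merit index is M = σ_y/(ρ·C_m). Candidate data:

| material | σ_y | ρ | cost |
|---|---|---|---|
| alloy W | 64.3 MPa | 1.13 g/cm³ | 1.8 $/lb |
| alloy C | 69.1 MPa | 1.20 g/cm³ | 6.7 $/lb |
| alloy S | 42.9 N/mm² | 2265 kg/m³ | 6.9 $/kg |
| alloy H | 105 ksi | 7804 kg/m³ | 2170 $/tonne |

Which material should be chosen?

Normalizing units and computing the index:
  alloy W: σ_y = 64.30 MPa, ρ = 1130 kg/m³, cost = 3.968 $/kg
  alloy C: σ_y = 69.10 MPa, ρ = 1200 kg/m³, cost = 14.77 $/kg
  alloy S: σ_y = 42.90 MPa, ρ = 2265 kg/m³, cost = 6.900 $/kg
  alloy H: σ_y = 723.9 MPa, ρ = 7804 kg/m³, cost = 2.170 $/kg
  alloy H: M = 42.7 kN·m per $
  alloy W: M = 14.3 kN·m per $
  alloy C: M = 3.90 kN·m per $
  alloy S: M = 2.74 kN·m per $
Highest index: alloy H.

alloy H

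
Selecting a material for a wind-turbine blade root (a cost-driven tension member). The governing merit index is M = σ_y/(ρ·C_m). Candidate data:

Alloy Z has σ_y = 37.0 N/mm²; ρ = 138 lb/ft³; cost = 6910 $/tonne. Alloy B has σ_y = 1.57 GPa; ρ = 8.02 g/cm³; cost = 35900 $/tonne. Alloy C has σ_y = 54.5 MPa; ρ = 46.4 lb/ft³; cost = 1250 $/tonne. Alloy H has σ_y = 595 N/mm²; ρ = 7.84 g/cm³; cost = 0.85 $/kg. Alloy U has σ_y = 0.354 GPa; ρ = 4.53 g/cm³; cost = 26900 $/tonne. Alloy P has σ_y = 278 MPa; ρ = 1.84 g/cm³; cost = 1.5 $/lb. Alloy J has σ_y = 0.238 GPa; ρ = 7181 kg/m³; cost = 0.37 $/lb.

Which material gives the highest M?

alloy H

Convert each candidate to consistent units, then evaluate M:
  alloy Z: σ_y = 37.00 MPa, ρ = 2211 kg/m³, cost = 6.910 $/kg
  alloy B: σ_y = 1570 MPa, ρ = 8020 kg/m³, cost = 35.90 $/kg
  alloy C: σ_y = 54.50 MPa, ρ = 743.3 kg/m³, cost = 1.250 $/kg
  alloy H: σ_y = 595.0 MPa, ρ = 7840 kg/m³, cost = 0.8500 $/kg
  alloy U: σ_y = 354.0 MPa, ρ = 4530 kg/m³, cost = 26.90 $/kg
  alloy P: σ_y = 278.0 MPa, ρ = 1840 kg/m³, cost = 3.307 $/kg
  alloy J: σ_y = 238.0 MPa, ρ = 7181 kg/m³, cost = 0.8157 $/kg
  alloy H: M = 89.3 kN·m per $
  alloy C: M = 58.7 kN·m per $
  alloy P: M = 45.7 kN·m per $
  alloy J: M = 40.6 kN·m per $
  alloy B: M = 5.45 kN·m per $
  alloy U: M = 2.91 kN·m per $
  alloy Z: M = 2.42 kN·m per $
Alloy H has the largest M.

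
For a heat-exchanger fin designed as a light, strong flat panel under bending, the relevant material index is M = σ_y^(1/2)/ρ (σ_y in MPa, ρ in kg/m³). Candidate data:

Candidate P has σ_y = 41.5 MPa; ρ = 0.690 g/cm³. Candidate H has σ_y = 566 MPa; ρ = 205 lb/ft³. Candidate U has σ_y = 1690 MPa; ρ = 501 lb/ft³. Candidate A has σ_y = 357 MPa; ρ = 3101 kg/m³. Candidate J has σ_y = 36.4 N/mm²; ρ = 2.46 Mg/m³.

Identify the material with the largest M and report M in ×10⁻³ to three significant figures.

candidate P, M = 9.34×10⁻³

Putting every candidate on a common basis:
  candidate P: σ_y = 41.50 MPa, ρ = 690.0 kg/m³
  candidate H: σ_y = 566.0 MPa, ρ = 3284 kg/m³
  candidate U: σ_y = 1690 MPa, ρ = 8025 kg/m³
  candidate A: σ_y = 357.0 MPa, ρ = 3101 kg/m³
  candidate J: σ_y = 36.40 MPa, ρ = 2460 kg/m³
  candidate P: M = 9.34×10⁻³
  candidate H: M = 7.24×10⁻³
  candidate A: M = 6.09×10⁻³
  candidate U: M = 5.12×10⁻³
  candidate J: M = 2.45×10⁻³
The maximum is for candidate P.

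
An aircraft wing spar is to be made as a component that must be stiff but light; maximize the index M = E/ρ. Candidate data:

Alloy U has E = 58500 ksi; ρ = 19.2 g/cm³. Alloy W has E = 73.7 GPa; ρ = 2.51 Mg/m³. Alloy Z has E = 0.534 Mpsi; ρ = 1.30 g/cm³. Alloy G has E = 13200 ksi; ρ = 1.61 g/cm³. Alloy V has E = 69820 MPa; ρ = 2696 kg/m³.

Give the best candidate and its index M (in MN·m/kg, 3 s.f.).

alloy G, M = 56.5 MN·m/kg

Normalizing units and computing the index:
  alloy U: E = 403.3 GPa, ρ = 19200 kg/m³
  alloy W: E = 73.70 GPa, ρ = 2510 kg/m³
  alloy Z: E = 3.682 GPa, ρ = 1300 kg/m³
  alloy G: E = 91.01 GPa, ρ = 1610 kg/m³
  alloy V: E = 69.82 GPa, ρ = 2696 kg/m³
  alloy G: M = 56.5 MN·m/kg
  alloy W: M = 29.4 MN·m/kg
  alloy V: M = 25.9 MN·m/kg
  alloy U: M = 21.0 MN·m/kg
  alloy Z: M = 2.83 MN·m/kg
Alloy G ranks first.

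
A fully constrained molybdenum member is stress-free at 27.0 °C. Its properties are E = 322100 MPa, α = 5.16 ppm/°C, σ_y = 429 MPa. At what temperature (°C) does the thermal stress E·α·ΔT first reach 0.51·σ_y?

159 °C

E = 322100 MPa = 322.1 GPa.
E·α·ΔT = 218.8 MPa ⇒ ΔT = 218.8 / (322.1×10³ × 5.16×10⁻⁶) = 131.6 K.
T = 27.0 + 131.6 = 158.6 °C.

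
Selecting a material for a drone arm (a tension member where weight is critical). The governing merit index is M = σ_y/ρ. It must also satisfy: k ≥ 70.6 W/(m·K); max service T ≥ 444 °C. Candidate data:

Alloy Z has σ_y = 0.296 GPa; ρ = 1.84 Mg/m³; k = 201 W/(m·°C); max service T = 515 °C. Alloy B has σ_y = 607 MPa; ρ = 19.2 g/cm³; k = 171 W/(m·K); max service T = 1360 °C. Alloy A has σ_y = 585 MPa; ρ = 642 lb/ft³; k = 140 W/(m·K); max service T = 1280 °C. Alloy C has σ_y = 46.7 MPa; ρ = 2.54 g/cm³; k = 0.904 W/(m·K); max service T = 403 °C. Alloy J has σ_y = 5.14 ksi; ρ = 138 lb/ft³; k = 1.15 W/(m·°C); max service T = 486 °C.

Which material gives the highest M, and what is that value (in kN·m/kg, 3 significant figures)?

Screen on constraints: k ≥ 70.6 W/(m·K); max service T ≥ 444 °C. Survivors: alloy Z, alloy B, alloy A.
Putting every candidate on a common basis:
  alloy Z: σ_y = 296.0 MPa, ρ = 1840 kg/m³
  alloy B: σ_y = 607.0 MPa, ρ = 19200 kg/m³
  alloy A: σ_y = 585.0 MPa, ρ = 10280 kg/m³
  alloy Z: M = 161 kN·m/kg
  alloy A: M = 56.9 kN·m/kg
  alloy B: M = 31.6 kN·m/kg
Alloy Z has the largest M.

alloy Z, M = 161 kN·m/kg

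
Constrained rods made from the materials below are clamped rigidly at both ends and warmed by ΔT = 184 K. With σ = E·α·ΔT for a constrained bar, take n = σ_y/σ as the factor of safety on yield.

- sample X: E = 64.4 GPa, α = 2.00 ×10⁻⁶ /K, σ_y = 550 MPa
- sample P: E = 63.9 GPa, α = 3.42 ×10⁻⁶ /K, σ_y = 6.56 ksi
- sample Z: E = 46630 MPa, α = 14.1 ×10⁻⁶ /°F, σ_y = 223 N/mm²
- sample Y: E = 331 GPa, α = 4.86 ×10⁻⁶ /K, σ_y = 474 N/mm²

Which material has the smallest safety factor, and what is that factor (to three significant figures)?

Converting E to GPa, α to ×10⁻⁶/K, σ_y to MPa, then σ and n for each:
  sample X: E = 64.40, α = 2.00, σ_y = 550.0 → σ = 23.7 MPa, n = 23.2
  sample P: E = 63.90, α = 3.42, σ_y = 45.23 → σ = 40.2 MPa, n = 1.12
  sample Z: E = 46.63, α = 25.4, σ_y = 223.0 → σ = 218 MPa, n = 1.02
  sample Y: E = 331.0, α = 4.86, σ_y = 474.0 → σ = 296 MPa, n = 1.60
Smallest n: sample Z with n = 1.02.

sample Z, n = 1.02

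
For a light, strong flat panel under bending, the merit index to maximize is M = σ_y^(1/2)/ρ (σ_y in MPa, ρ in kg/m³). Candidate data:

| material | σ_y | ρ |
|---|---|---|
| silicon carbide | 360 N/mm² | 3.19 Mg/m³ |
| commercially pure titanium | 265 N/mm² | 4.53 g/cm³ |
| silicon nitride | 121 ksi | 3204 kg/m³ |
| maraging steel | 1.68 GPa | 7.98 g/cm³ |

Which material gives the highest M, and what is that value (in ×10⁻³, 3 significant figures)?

After converting to SI:
  silicon carbide: σ_y = 360.0 MPa, ρ = 3190 kg/m³
  commercially pure titanium: σ_y = 265.0 MPa, ρ = 4530 kg/m³
  silicon nitride: σ_y = 834.3 MPa, ρ = 3204 kg/m³
  maraging steel: σ_y = 1680 MPa, ρ = 7980 kg/m³
  silicon nitride: M = 9.01×10⁻³
  silicon carbide: M = 5.95×10⁻³
  maraging steel: M = 5.14×10⁻³
  commercially pure titanium: M = 3.59×10⁻³
The maximum is for silicon nitride.

silicon nitride, M = 9.01×10⁻³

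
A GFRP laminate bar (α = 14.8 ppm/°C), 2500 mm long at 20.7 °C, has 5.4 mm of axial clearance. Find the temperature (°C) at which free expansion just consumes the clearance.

α·L₀·ΔT = 5.4 mm ⇒ ΔT = 5.4 / (14.8×10⁻⁶ × 2500.0) = 145.9 K.
T = 20.7 + 145.9 = 166.6 °C.

167 °C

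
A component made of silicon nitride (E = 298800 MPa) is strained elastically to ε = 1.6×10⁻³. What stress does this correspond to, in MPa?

478 MPa

E = 298800 MPa = 298.8 GPa.
σ = E·ε = 298800 MPa × 1.6×10⁻³ = 478 MPa.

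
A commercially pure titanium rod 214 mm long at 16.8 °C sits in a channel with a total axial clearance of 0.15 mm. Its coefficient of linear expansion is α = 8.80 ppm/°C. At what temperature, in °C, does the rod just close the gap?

96.5 °C

α·L₀·ΔT = 0.15 mm ⇒ ΔT = 0.15 / (8.80×10⁻⁶ × 214.0) = 79.65 K.
T = 16.8 + 79.65 = 96.45 °C.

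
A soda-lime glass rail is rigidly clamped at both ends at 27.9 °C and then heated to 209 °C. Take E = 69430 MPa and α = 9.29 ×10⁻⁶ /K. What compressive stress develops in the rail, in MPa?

E = 69430 MPa = 69.43 GPa.
ΔT = 181.1 K. Constrained thermal stress σ = E·α·ΔT = 69.43×10³ MPa × 9.29×10⁻⁶ × 181.1 = 117 MPa (compressive).

117 MPa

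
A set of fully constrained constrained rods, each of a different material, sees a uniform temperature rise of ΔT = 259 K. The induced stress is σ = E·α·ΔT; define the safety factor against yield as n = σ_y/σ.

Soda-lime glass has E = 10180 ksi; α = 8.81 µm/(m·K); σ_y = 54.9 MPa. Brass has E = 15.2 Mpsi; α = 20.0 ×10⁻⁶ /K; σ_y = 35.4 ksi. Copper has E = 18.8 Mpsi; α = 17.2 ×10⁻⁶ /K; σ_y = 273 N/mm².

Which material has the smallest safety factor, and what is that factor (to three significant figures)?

soda-lime glass, n = 0.343

In consistent units (E in GPa, α in ×10⁻⁶/K, σ_y in MPa):
  soda-lime glass: E = 70.19, α = 8.81, σ_y = 54.90 → σ = 160 MPa, n = 0.343
  brass: E = 104.8, α = 20.0, σ_y = 244.1 → σ = 543 MPa, n = 0.450
  copper: E = 129.6, α = 17.2, σ_y = 273.0 → σ = 577 MPa, n = 0.473
Smallest n: soda-lime glass with n = 0.343.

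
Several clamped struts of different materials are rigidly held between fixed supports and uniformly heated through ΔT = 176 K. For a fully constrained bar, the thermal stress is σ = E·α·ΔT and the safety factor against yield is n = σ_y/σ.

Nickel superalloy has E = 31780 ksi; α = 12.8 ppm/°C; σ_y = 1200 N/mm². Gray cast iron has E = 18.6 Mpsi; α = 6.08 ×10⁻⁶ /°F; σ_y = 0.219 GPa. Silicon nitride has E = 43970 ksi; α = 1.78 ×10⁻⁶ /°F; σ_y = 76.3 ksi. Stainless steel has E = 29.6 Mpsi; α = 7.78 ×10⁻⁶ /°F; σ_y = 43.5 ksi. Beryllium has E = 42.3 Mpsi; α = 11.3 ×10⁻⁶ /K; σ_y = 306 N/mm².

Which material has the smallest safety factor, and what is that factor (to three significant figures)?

beryllium, n = 0.528

Converting E to GPa, α to ×10⁻⁶/K, σ_y to MPa, then σ and n for each:
  nickel superalloy: E = 219.1, α = 12.8, σ_y = 1200 → σ = 494 MPa, n = 2.43
  gray cast iron: E = 128.2, α = 10.9, σ_y = 219.0 → σ = 247 MPa, n = 0.887
  silicon nitride: E = 303.2, α = 3.20, σ_y = 526.1 → σ = 171 MPa, n = 3.08
  stainless steel: E = 204.1, α = 14.0, σ_y = 299.9 → σ = 503 MPa, n = 0.596
  beryllium: E = 291.6, α = 11.3, σ_y = 306.0 → σ = 580 MPa, n = 0.528
Smallest n: beryllium with n = 0.528.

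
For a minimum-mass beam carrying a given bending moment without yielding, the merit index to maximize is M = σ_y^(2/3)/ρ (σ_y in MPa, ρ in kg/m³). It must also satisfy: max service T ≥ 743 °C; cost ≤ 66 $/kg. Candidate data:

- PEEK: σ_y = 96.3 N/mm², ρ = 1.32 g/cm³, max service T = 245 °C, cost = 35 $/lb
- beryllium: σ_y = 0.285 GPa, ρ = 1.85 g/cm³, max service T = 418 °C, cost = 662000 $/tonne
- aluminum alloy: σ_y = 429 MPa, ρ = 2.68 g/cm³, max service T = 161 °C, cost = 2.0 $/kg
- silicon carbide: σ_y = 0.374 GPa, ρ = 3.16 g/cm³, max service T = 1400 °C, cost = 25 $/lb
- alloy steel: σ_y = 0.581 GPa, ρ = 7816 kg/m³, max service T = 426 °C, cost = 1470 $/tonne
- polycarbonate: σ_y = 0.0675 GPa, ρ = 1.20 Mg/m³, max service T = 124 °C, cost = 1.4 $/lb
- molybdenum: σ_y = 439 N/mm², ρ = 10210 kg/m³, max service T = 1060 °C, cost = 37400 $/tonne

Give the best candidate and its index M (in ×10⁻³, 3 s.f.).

silicon carbide, M = 16.4×10⁻³

Screen on constraints: max service T ≥ 743 °C; cost ≤ 66 $/kg. Survivors: silicon carbide, molybdenum.
In SI units:
  silicon carbide: σ_y = 374.0 MPa, ρ = 3160 kg/m³
  molybdenum: σ_y = 439.0 MPa, ρ = 10210 kg/m³
  silicon carbide: M = 16.4×10⁻³
  molybdenum: M = 5.66×10⁻³
Silicon carbide ranks first.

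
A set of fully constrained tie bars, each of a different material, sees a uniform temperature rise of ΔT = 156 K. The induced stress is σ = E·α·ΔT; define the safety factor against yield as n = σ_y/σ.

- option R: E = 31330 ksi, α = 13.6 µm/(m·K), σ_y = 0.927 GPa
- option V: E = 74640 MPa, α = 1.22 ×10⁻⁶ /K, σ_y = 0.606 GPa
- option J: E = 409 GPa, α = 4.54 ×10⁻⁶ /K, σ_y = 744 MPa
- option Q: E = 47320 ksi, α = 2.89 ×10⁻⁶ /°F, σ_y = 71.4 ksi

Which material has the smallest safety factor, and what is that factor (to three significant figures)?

Per material, after unit conversion:
  option R: E = 216.0, α = 13.6, σ_y = 927.0 → σ = 458 MPa, n = 2.02
  option V: E = 74.64, α = 1.22, σ_y = 606.0 → σ = 14.2 MPa, n = 42.7
  option J: E = 409.0, α = 4.54, σ_y = 744.0 → σ = 290 MPa, n = 2.57
  option Q: E = 326.3, α = 5.20, σ_y = 492.3 → σ = 265 MPa, n = 1.86
Smallest n: option Q with n = 1.86.

option Q, n = 1.86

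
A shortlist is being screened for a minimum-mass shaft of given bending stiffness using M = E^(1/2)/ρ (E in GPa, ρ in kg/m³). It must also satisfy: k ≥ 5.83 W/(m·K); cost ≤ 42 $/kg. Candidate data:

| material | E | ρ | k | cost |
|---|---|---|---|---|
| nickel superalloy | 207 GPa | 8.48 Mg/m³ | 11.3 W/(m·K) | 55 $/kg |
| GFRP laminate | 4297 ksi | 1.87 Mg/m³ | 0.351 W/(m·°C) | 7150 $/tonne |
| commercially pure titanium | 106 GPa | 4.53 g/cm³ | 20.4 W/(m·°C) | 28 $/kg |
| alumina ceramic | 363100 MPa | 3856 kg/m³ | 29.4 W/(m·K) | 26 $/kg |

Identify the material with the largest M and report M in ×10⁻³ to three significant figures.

alumina ceramic, M = 4.94×10⁻³

Screen on constraints: k ≥ 5.83 W/(m·K); cost ≤ 42 $/kg. Survivors: commercially pure titanium, alumina ceramic.
In SI units:
  commercially pure titanium: E = 106.0 GPa, ρ = 4530 kg/m³
  alumina ceramic: E = 363.1 GPa, ρ = 3856 kg/m³
  alumina ceramic: M = 4.94×10⁻³
  commercially pure titanium: M = 2.27×10⁻³
Alumina ceramic ranks first.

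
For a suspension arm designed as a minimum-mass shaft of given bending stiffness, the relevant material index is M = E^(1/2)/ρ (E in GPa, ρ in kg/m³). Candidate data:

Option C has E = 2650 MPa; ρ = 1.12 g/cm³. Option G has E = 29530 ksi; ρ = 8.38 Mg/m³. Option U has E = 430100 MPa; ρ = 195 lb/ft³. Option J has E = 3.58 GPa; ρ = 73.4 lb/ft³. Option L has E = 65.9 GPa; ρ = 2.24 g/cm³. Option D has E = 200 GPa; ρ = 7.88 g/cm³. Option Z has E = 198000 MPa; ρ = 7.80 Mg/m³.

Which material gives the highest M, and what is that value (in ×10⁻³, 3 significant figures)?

Putting every candidate on a common basis:
  option C: E = 2.650 GPa, ρ = 1120 kg/m³
  option G: E = 203.6 GPa, ρ = 8380 kg/m³
  option U: E = 430.1 GPa, ρ = 3124 kg/m³
  option J: E = 3.580 GPa, ρ = 1176 kg/m³
  option L: E = 65.90 GPa, ρ = 2240 kg/m³
  option D: E = 200.0 GPa, ρ = 7880 kg/m³
  option Z: E = 198.0 GPa, ρ = 7800 kg/m³
  option U: M = 6.64×10⁻³
  option L: M = 3.62×10⁻³
  option Z: M = 1.80×10⁻³
  option D: M = 1.79×10⁻³
  option G: M = 1.70×10⁻³
  option J: M = 1.61×10⁻³
  option C: M = 1.45×10⁻³
The maximum is for option U.

option U, M = 6.64×10⁻³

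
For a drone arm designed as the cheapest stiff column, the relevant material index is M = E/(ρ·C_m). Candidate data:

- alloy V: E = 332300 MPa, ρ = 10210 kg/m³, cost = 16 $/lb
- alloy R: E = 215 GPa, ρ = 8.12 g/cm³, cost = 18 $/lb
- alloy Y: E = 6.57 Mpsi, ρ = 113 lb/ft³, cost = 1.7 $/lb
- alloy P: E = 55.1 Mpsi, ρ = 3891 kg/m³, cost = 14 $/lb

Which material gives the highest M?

alloy Y

Convert each candidate to consistent units, then evaluate M:
  alloy V: E = 332.3 GPa, ρ = 10210 kg/m³, cost = 35.27 $/kg
  alloy R: E = 215.0 GPa, ρ = 8120 kg/m³, cost = 39.68 $/kg
  alloy Y: E = 45.30 GPa, ρ = 1810 kg/m³, cost = 3.748 $/kg
  alloy P: E = 379.9 GPa, ρ = 3891 kg/m³, cost = 30.86 $/kg
  alloy Y: M = 6.68 MN·m per $
  alloy P: M = 3.16 MN·m per $
  alloy V: M = 0.923 MN·m per $
  alloy R: M = 0.667 MN·m per $
The maximum is for alloy Y.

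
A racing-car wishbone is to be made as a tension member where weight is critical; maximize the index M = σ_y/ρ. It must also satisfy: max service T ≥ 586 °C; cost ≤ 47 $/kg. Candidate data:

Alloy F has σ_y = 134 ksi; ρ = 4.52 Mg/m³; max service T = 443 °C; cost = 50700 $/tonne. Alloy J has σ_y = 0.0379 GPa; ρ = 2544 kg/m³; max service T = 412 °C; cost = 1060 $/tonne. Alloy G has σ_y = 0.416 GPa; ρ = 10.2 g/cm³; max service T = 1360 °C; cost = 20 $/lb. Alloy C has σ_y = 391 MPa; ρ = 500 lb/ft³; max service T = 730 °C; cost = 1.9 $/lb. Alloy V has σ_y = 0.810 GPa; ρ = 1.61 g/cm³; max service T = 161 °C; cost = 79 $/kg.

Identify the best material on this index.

alloy C

Screen on constraints: max service T ≥ 586 °C; cost ≤ 47 $/kg. Survivors: alloy G, alloy C.
In SI units:
  alloy G: σ_y = 416.0 MPa, ρ = 10200 kg/m³
  alloy C: σ_y = 391.0 MPa, ρ = 8009 kg/m³
  alloy C: M = 48.8 kN·m/kg
  alloy G: M = 40.8 kN·m/kg
Highest index: alloy C.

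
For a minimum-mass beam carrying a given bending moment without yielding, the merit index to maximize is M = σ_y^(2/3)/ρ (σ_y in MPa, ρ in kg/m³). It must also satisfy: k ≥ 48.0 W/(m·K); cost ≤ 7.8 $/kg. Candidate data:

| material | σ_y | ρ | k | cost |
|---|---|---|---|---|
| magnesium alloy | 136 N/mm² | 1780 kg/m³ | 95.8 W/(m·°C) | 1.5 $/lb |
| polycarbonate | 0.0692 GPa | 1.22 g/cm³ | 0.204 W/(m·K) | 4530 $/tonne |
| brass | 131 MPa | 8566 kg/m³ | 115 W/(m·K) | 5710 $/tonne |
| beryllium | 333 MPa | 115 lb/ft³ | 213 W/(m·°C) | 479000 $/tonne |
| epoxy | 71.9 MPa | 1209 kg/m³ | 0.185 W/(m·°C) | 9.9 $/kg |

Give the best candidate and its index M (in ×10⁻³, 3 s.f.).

magnesium alloy, M = 14.9×10⁻³

Screen on constraints: k ≥ 48.0 W/(m·K); cost ≤ 7.8 $/kg. Survivors: magnesium alloy, brass.
Convert each candidate to consistent units, then evaluate M:
  magnesium alloy: σ_y = 136.0 MPa, ρ = 1780 kg/m³
  brass: σ_y = 131.0 MPa, ρ = 8566 kg/m³
  magnesium alloy: M = 14.9×10⁻³
  brass: M = 3.01×10⁻³
Highest index: magnesium alloy.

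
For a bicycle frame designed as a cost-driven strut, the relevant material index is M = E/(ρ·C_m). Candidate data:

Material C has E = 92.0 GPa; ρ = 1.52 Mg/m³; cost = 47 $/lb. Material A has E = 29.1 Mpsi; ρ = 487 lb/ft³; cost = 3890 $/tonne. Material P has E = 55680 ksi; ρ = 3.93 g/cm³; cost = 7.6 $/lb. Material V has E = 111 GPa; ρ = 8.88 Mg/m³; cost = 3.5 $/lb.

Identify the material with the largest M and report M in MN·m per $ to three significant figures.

material A, M = 6.61 MN·m per $

Convert each candidate to consistent units, then evaluate M:
  material C: E = 92.00 GPa, ρ = 1520 kg/m³, cost = 103.6 $/kg
  material A: E = 200.6 GPa, ρ = 7801 kg/m³, cost = 3.890 $/kg
  material P: E = 383.9 GPa, ρ = 3930 kg/m³, cost = 16.75 $/kg
  material V: E = 111.0 GPa, ρ = 8880 kg/m³, cost = 7.716 $/kg
  material A: M = 6.61 MN·m per $
  material P: M = 5.83 MN·m per $
  material V: M = 1.62 MN·m per $
  material C: M = 0.584 MN·m per $
Highest index: material A.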